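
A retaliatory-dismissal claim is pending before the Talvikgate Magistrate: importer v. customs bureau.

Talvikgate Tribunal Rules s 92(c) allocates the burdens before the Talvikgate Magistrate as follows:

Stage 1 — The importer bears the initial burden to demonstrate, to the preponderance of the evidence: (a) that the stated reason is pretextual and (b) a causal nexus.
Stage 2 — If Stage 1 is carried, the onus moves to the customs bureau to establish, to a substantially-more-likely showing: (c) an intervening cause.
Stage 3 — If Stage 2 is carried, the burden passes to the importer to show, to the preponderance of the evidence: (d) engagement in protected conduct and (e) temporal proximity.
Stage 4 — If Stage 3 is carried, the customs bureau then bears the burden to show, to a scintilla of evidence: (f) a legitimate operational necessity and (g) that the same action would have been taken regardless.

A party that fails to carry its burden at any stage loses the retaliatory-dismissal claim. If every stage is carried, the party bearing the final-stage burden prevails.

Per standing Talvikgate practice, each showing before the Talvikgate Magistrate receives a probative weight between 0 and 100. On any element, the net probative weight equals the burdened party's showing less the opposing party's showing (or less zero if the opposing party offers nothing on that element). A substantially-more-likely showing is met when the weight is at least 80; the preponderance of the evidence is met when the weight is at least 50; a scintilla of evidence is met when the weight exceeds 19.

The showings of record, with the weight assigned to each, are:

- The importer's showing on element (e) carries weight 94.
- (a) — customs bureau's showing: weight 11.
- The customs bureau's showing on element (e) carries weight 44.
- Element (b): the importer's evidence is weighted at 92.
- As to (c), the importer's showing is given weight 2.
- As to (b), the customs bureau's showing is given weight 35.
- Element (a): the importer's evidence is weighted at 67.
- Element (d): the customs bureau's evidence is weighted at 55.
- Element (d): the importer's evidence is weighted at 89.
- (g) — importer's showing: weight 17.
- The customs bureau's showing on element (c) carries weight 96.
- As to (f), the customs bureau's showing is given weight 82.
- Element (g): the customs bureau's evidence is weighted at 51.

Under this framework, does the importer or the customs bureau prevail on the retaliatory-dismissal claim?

At Stage 1 the importer must meet the preponderance of the evidence (weight is at least 50): on (a) the weight is 67 less the opposing 11 gives net 56, ≥ 50, so (a) meets the standard; on (b) the weight is 92 less the opposing 35 gives net 57, ≥ 50, so (b) meets the standard.
  The importer carries Stage 1; the customs bureau now bears the burden.
At Stage 2 the customs bureau must meet a substantially-more-likely showing (weight is at least 80): on (c) the weight is 96 less the opposing 2 gives net 94, ≥ 80, so (c) meets the standard.
  The customs bureau carries Stage 2; the importer now bears the burden.
At Stage 3 the importer must meet the preponderance of the evidence (weight is at least 50): on (d) the weight is 89 less the opposing 55 gives net 34, which does not reach 50, so (d) does not meet the standard; on (e) the weight is 94 less the opposing 44 gives net 50, which does reach 50, so (e) meets the standard.
  Stage 3 not carried; the importer fails its burden.
The customs bureau prevails.

customs bureau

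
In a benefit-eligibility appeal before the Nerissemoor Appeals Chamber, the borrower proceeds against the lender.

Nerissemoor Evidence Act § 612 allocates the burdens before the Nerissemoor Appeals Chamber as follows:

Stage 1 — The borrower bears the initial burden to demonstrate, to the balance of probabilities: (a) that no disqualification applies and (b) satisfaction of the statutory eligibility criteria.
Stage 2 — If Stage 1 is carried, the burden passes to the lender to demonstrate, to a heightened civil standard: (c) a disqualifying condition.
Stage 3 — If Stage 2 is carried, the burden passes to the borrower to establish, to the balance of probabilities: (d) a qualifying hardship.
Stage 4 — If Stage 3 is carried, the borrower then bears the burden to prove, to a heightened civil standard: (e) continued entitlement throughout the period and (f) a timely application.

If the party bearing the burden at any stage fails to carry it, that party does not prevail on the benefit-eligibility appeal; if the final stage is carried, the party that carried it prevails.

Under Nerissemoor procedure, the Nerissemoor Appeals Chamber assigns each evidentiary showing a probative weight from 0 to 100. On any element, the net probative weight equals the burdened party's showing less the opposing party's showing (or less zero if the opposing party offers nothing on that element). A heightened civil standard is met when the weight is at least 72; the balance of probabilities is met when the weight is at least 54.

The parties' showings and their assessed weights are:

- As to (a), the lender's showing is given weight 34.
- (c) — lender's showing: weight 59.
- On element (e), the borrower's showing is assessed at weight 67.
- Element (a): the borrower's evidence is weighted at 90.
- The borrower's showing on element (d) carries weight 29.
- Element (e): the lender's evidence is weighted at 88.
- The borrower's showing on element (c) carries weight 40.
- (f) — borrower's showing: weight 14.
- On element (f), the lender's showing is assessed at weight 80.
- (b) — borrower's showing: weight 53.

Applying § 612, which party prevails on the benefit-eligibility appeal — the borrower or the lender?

At Stage 1 the borrower must meet the balance of probabilities (weight is at least 54): on (a) the weight is 90 less the opposing 34 gives net 56, which does reach 54, so (a) meets the standard; on (b) the weight is 53, < 54, so (b) does not meet the standard.
  Not every element is met, so the borrower fails to carry Stage 1.
So the lender prevails.

lender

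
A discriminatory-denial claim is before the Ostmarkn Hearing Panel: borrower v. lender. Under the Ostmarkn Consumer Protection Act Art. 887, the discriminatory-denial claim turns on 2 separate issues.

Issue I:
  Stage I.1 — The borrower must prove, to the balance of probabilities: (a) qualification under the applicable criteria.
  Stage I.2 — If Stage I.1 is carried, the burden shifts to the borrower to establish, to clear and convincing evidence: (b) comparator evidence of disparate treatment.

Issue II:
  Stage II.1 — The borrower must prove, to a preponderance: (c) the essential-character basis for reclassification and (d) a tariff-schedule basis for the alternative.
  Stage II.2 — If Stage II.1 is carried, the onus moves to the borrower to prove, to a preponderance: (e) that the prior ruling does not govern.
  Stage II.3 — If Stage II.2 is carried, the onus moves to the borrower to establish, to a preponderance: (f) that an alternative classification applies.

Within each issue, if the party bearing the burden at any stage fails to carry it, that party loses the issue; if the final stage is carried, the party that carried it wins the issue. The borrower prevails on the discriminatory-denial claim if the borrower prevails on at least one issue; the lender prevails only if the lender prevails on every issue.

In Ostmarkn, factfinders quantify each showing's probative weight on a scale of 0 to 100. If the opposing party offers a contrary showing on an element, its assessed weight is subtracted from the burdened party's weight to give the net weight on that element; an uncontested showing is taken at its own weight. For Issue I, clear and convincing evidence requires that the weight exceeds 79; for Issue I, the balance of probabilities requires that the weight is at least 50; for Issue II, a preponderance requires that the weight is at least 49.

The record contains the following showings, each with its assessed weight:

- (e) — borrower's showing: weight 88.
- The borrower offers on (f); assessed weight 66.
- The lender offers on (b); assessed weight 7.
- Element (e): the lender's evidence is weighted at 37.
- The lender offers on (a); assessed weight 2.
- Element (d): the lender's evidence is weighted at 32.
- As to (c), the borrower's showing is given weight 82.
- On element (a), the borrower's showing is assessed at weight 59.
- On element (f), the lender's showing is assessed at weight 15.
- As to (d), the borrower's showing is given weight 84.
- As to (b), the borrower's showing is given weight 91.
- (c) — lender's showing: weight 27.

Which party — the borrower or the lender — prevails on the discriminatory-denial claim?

borrower

— Issue I —
Stage I.1 (borrower, the balance of probabilities, weight is at least 50): (a) net 59−2=57 ≥ 50 — meets.
  Stage I.1 is satisfied; the borrower continues to bear the burden.
Stage I.2 (borrower, clear and convincing evidence, weight exceeds 79): (b) net 91−7=84 > 79 — meets.
  All elements met at the final stage.
All stages carried — the borrower prevails on this issue.
— Issue II —
Stage II.1 (borrower, a preponderance, weight is at least 49): (c) net 82−27=55 ≥ 49 — meets; (d) net 84−32=52 ≥ 49 — meets.
  Stage II.1 carried; the burden remains with the borrower.
Stage II.2 (borrower, a preponderance, weight is at least 49): (e) net 88−37=51 ≥ 49 — meets.
  Stage II.2 is satisfied; the borrower continues to bear the burden.
Stage II.3 (borrower, a preponderance, weight is at least 49): (f) net 66−15=51 ≥ 49 — meets.
  Stage II.3 carried; the final stage is satisfied.
All stages carried — the borrower prevails on this issue.
Per-issue: Issue I → borrower; Issue II → borrower. The borrower must prevail on at least one issue; overall, the borrower prevails.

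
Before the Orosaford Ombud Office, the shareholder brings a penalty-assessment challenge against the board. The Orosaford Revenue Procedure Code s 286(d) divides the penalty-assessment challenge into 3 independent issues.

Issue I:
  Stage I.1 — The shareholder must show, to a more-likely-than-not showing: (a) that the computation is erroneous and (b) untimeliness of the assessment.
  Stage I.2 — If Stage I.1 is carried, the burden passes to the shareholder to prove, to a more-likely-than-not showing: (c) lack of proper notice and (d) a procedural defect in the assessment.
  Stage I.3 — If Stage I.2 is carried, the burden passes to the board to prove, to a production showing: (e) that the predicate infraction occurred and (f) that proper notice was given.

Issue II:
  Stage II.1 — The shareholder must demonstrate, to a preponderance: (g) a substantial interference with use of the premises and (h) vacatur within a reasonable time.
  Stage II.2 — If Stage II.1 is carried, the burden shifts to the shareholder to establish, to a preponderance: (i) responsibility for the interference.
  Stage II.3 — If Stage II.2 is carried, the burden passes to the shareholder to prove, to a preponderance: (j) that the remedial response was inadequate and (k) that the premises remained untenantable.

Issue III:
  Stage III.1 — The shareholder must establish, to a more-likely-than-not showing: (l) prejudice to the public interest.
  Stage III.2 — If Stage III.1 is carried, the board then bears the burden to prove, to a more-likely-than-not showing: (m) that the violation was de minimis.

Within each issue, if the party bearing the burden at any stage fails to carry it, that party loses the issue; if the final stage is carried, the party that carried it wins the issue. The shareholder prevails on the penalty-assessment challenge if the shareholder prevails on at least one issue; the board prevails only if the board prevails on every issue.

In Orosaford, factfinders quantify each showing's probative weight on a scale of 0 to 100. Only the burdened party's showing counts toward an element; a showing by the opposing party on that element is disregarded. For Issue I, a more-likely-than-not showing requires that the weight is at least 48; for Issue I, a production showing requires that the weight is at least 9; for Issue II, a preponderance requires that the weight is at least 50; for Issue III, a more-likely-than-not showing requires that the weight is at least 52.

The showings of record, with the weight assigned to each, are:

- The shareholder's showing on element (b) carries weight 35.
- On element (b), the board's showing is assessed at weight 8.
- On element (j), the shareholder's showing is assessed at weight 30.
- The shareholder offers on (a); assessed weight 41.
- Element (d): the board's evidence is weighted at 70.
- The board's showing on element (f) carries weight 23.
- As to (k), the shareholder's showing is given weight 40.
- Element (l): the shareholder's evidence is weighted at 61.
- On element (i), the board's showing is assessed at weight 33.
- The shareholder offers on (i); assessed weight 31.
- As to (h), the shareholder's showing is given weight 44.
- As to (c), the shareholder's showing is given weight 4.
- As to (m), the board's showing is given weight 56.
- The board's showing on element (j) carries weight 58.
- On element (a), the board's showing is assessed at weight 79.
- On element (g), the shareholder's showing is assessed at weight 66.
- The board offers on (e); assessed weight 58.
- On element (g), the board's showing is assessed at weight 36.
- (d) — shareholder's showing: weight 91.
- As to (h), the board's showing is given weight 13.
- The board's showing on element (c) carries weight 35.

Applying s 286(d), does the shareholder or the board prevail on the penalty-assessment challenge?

— Issue I —
Stage I.1 — burden on shareholder; standard: a more-likely-than-not showing (weight is at least 48).
    (a): 41 (board's 79 disregarded) < 48 [not met]
    (b): 35 (board's 8 disregarded) < 48 [not met]
  Not every element is met, so the shareholder fails to carry Stage I.1.
The board prevails on this issue.
— Issue II —
Stage II.1 (shareholder, a preponderance, weight is at least 50): (g) 66 (board's 36 disregarded) ≥ 50 — meets; (h) 44 (board's 13 disregarded) < 50 — fails.
  The shareholder does not carry Stage II.1.
The board prevails on this issue.
— Issue III —
At Stage III.1 the shareholder must meet a more-likely-than-not showing (weight is at least 52): on (l) the weight is 61, ≥ 52, so (l) meets the standard.
  Stage III.1 is satisfied; the onus moves to the board.
At Stage III.2 the board must meet a more-likely-than-not showing (weight is at least 52): on (m) the weight is 56, ≥ 52, so (m) meets the standard.
  All elements met at the final stage.
Every stage carried; the board prevails on this issue.
Per-issue: Issue I → board; Issue II → board; Issue III → board. The shareholder must prevail on at least one issue; overall, the board prevails.

board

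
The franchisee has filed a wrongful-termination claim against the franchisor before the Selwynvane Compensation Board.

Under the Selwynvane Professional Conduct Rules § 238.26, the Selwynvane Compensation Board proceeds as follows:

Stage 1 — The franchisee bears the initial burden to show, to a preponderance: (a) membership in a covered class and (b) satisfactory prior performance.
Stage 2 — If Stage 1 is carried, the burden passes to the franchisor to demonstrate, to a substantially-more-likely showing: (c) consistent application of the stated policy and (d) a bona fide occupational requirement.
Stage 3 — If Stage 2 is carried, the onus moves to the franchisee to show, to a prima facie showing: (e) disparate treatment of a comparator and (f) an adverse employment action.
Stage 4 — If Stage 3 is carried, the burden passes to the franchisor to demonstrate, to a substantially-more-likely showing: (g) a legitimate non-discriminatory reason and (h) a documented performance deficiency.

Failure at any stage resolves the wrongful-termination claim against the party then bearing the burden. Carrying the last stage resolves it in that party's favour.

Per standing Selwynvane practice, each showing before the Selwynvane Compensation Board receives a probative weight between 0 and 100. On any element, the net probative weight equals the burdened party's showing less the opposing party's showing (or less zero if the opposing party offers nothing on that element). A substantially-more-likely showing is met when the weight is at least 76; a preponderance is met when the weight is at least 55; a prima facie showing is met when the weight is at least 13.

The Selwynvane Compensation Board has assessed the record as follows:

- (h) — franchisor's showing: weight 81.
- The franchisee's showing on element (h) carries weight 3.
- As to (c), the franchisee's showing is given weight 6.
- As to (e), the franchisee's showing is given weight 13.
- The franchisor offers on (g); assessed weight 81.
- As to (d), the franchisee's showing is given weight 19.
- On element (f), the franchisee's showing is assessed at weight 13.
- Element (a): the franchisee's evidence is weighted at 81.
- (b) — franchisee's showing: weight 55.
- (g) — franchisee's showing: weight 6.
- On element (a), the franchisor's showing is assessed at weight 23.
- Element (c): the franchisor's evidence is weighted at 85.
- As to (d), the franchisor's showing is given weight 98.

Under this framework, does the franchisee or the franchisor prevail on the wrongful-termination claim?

At Stage 1 the franchisee must meet a preponderance (weight is at least 55): on (a) the weight is 81 less the opposing 23 gives net 58, which does reach 55, so (a) meets the standard; on (b) the weight is 55, ≥ 55, so (b) meets the standard.
  Stage 1 carried; the burden shifts to the franchisor.
At Stage 2 the franchisor must meet a substantially-more-likely showing (weight is at least 76): on (c) the weight is 85 less the opposing 6 gives net 79, ≥ 76, so (c) meets the standard; on (d) the weight is 98 less the opposing 19 gives net 79, which does reach 76, so (d) meets the standard.
  The franchisor carries Stage 2; the franchisee now bears the burden.
At Stage 3 the franchisee must meet a prima facie showing (weight is at least 13): on (e) the weight is 13, ≥ 13, so (e) meets the standard; on (f) the weight is 13, which does reach 13, so (f) meets the standard.
  Stage 3 carried; the burden shifts to the franchisor.
At Stage 4 the franchisor must meet a substantially-more-likely showing (weight is at least 76): on (g) the weight is 81 less the opposing 6 gives net 75, which does not reach 76, so (g) does not meet the standard; on (h) the weight is 81 less the opposing 3 gives net 78, which does reach 76, so (h) meets the standard.
  The franchisor does not carry Stage 4.
The franchisee prevails.

franchisee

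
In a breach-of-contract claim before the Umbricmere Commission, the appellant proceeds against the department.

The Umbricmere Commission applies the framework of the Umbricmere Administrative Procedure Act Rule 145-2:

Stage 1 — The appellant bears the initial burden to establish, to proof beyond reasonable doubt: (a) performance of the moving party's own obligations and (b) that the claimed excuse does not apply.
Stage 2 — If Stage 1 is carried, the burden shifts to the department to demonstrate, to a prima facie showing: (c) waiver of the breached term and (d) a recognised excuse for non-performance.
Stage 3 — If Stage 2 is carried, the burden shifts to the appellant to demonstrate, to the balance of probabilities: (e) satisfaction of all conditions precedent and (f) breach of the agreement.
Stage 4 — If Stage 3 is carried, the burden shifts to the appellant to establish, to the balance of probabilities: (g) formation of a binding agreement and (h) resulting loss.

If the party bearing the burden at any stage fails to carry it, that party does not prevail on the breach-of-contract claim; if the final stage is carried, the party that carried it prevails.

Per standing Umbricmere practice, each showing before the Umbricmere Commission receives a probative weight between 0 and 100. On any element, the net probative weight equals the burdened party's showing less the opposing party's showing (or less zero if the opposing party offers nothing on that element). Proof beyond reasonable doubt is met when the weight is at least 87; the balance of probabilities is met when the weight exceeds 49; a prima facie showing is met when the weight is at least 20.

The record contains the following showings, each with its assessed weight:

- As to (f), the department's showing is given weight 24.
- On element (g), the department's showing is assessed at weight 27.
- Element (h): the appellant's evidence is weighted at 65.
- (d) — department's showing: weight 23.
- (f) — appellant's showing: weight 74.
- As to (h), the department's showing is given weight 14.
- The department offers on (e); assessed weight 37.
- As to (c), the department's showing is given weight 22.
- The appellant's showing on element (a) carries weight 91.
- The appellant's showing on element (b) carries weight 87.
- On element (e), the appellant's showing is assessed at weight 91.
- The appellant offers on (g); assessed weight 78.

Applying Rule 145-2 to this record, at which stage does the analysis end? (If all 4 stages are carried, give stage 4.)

Stage 1 (appellant, proof beyond reasonable doubt, weight is at least 87): (a) 91 ≥ 87 — meets; (b) 87 ≥ 87 — meets.
  All elements met. The burden passes to the department.
Stage 2 (department, a prima facie showing, weight is at least 20): (c) 22 ≥ 20 — meets; (d) 23 ≥ 20 — meets.
  Stage 2 is satisfied; the onus moves to the appellant.
Stage 3 (appellant, the balance of probabilities, weight exceeds 49): (e) net 91−37=54 > 49 — meets; (f) net 74−24=50 > 49 — meets.
  Stage 3 carried; the burden remains with the appellant.
Stage 4 (appellant, the balance of probabilities, weight exceeds 49): (g) net 78−27=51 > 49 — meets; (h) net 65−14=51 > 49 — meets.
  The appellant carries the last stage.
Every stage carried; the appellant prevails.

stage 4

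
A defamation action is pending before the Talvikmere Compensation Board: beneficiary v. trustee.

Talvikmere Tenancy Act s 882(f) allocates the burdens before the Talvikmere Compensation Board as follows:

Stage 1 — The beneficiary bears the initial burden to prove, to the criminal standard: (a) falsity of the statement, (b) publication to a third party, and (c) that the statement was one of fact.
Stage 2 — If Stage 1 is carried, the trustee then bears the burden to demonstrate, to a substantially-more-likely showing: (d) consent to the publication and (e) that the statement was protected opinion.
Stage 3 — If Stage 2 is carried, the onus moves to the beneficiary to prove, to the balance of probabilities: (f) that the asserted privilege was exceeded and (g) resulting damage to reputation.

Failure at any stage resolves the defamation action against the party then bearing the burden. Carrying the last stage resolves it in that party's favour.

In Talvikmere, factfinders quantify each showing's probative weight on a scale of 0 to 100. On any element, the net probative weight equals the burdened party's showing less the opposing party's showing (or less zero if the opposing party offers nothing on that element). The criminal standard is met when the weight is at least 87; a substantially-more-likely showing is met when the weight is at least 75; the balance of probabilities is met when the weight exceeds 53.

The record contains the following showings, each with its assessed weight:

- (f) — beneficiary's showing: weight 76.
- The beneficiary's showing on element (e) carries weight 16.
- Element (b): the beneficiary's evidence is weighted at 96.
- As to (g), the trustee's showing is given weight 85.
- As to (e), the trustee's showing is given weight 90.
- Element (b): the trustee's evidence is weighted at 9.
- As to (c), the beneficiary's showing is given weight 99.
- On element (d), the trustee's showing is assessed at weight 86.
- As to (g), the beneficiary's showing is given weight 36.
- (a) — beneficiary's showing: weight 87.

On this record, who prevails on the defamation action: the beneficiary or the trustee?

Stage 1 (beneficiary, the criminal standard, weight is at least 87): (a) 87 ≥ 87 — meets; (b) net 96−9=87 ≥ 87 — meets; (c) 99 ≥ 87 — meets.
  The beneficiary carries Stage 1; the trustee now bears the burden.
Stage 2 (trustee, a substantially-more-likely showing, weight is at least 75): (d) 86 ≥ 75 — meets; (e) net 90−16=74 < 75 — fails.
  The trustee does not carry Stage 2.
The analysis ends at Stage 2; the beneficiary prevails.

beneficiary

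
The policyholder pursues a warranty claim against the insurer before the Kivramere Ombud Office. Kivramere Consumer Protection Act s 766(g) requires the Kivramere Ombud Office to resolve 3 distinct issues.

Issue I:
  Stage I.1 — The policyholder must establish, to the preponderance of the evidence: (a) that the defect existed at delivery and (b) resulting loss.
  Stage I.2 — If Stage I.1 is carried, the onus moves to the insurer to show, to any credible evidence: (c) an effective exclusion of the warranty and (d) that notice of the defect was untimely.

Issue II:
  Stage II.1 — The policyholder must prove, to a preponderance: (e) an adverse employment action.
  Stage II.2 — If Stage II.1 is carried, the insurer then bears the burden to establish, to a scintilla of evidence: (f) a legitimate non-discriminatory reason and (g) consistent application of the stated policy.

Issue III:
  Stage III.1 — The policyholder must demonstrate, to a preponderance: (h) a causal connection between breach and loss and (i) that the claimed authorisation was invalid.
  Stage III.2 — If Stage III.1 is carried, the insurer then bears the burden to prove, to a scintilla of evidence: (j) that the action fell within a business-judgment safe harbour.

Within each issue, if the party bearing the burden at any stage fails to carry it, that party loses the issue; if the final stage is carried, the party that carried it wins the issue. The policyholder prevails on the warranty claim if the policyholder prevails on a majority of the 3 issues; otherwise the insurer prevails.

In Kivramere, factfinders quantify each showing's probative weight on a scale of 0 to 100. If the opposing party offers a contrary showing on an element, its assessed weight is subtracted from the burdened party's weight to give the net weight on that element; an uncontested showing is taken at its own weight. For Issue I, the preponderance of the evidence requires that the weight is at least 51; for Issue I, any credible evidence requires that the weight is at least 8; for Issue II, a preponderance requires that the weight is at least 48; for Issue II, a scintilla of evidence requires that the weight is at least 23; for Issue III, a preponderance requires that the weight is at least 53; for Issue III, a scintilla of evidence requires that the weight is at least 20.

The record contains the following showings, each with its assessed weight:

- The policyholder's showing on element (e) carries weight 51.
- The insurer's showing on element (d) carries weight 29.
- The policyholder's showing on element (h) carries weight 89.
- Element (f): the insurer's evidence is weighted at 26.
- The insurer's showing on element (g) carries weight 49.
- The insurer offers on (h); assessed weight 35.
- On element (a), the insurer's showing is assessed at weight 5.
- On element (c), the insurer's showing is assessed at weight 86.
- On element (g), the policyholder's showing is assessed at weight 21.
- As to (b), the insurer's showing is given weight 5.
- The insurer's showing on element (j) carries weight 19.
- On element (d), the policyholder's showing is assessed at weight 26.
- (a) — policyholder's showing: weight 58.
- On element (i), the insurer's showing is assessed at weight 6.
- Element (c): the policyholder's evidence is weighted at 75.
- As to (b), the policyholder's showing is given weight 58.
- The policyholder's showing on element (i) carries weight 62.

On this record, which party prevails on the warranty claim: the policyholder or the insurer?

— Issue I —
Stage I.1 (policyholder, the preponderance of the evidence, weight is at least 51): (a) net 58−5=53 ≥ 51 — meets; (b) net 58−5=53 ≥ 51 — meets.
  All elements met. The burden passes to the insurer.
Stage I.2 (insurer, any credible evidence, weight is at least 8): (c) net 86−75=11 ≥ 8 — meets; (d) net 29−26=3 < 8 — fails.
  Stage I.2 not carried; the insurer fails its burden.
The policyholder prevails on this issue.
— Issue II —
Stage II.1 (policyholder, a preponderance, weight is at least 48): (e) 51 ≥ 48 — meets.
  Stage II.1 is satisfied; the onus moves to the insurer.
Stage II.2 (insurer, a scintilla of evidence, weight is at least 23): (f) 26 ≥ 23 — meets; (g) net 49−21=28 ≥ 23 — meets.
  All elements met at the final stage.
Every stage carried; the insurer prevails on this issue.
— Issue III —
At Stage III.1 the policyholder must meet a preponderance (weight is at least 53): on (h) the weight is 89 less the opposing 35 gives net 54, which does reach 53, so (h) meets the standard; on (i) the weight is 62 less the opposing 6 gives net 56, ≥ 53, so (i) meets the standard.
  Stage III.1 is satisfied; the onus moves to the insurer.
At Stage III.2 the insurer must meet a scintilla of evidence (weight is at least 20): on (j) the weight is 19, which does not reach 20, so (j) does not meet the standard.
  The insurer does not carry Stage III.2.
The analysis ends at Stage III.2; the policyholder prevails on this issue.
Per-issue: Issue I → policyholder; Issue II → insurer; Issue III → policyholder. The policyholder must prevail on a majority of issues; overall, the policyholder prevails.

policyholder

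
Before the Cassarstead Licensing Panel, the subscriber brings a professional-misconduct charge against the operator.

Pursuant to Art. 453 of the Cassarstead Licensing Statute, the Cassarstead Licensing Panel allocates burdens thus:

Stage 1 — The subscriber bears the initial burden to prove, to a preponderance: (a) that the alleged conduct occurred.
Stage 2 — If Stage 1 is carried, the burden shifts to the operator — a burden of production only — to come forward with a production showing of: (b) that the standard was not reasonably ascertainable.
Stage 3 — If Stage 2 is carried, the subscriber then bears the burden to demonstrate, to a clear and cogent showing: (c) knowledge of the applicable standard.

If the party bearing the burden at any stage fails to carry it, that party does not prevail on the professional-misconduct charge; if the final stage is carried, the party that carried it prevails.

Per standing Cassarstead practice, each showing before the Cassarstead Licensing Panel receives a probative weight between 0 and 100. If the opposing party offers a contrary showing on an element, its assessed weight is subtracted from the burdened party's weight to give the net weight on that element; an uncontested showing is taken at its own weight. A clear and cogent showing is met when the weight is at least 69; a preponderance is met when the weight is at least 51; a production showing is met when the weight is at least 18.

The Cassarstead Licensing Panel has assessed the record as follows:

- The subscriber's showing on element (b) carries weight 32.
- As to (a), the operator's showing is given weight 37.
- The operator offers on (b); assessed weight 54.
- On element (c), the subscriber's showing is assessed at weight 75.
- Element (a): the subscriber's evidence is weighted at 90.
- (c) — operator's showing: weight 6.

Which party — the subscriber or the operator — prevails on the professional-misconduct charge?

subscriber

Stage 1 — burden on subscriber; standard: a preponderance (weight is at least 51).
    (a): 90 − 37 = 53 ≥ 51 [met]
  All elements met. The burden passes to the operator.
Stage 2 — burden on operator; standard: a production showing (weight is at least 18).
    (b): 54 − 32 = 22 ≥ 18 [met]
  Stage 2 is satisfied; the onus moves to the subscriber.
Stage 3 — burden on subscriber; standard: a clear and cogent showing (weight is at least 69).
    (c): 75 − 6 = 69 ≥ 69 [met]
  The subscriber carries the last stage.
With every stage satisfied, the subscriber prevails.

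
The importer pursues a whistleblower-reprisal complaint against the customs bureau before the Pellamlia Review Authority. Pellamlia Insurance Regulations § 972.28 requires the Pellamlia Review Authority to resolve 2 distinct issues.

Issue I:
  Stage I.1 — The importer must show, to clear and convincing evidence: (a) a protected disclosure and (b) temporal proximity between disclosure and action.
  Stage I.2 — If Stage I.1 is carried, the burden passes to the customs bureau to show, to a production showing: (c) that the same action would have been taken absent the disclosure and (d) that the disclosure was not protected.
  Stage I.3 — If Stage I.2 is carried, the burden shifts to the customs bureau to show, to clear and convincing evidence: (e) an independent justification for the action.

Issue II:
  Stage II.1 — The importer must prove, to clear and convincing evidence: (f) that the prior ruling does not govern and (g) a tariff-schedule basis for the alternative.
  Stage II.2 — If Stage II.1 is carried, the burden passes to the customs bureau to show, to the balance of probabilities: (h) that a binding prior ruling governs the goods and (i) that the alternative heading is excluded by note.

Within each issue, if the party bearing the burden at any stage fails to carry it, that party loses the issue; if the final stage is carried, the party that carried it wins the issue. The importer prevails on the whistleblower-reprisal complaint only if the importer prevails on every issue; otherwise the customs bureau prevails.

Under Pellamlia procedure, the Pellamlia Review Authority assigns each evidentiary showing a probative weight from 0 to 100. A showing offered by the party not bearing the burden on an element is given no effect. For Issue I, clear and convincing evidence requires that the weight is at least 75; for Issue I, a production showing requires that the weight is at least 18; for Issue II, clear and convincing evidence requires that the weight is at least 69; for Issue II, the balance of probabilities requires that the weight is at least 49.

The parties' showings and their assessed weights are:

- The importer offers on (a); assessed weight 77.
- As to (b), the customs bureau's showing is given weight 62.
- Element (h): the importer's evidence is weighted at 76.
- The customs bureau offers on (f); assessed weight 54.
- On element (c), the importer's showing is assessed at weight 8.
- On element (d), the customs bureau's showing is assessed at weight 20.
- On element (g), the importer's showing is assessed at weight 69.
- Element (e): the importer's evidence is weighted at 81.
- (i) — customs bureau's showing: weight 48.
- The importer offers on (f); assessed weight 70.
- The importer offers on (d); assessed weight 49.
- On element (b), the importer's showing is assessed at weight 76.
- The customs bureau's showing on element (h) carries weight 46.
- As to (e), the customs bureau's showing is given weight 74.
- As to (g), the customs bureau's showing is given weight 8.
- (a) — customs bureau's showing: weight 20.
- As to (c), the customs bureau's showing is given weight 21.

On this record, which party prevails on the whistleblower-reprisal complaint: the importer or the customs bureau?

importer

— Issue I —
Stage I.1 (importer, clear and convincing evidence, weight is at least 75): (a) 77 (customs bureau's 20 disregarded) ≥ 75 — meets; (b) 76 (customs bureau's 62 disregarded) ≥ 75 — meets.
  All elements met. The burden passes to the customs bureau.
Stage I.2 (customs bureau, a production showing, weight is at least 18): (c) 21 (importer's 8 disregarded) ≥ 18 — meets; (d) 20 (importer's 49 disregarded) ≥ 18 — meets.
  Stage I.2 carried; the burden remains with the customs bureau.
Stage I.3 (customs bureau, clear and convincing evidence, weight is at least 75): (e) 74 (importer's 81 disregarded) < 75 — fails.
  The customs bureau does not carry Stage I.3.
The importer prevails on this issue.
— Issue II —
Stage II.1 (importer, clear and convincing evidence, weight is at least 69): (f) 70 (customs bureau's 54 disregarded) ≥ 69 — meets; (g) 69 (customs bureau's 8 disregarded) ≥ 69 — meets.
  The importer carries Stage II.1; the customs bureau now bears the burden.
Stage II.2 (customs bureau, the balance of probabilities, weight is at least 49): (h) 46 (importer's 76 disregarded) < 49 — fails; (i) 48 < 49 — fails.
  Not every element is met, so the customs bureau fails to carry Stage II.2.
The importer prevails on this issue.
Per-issue: Issue I → importer; Issue II → importer. The importer must prevail on every issue; overall, the importer prevails.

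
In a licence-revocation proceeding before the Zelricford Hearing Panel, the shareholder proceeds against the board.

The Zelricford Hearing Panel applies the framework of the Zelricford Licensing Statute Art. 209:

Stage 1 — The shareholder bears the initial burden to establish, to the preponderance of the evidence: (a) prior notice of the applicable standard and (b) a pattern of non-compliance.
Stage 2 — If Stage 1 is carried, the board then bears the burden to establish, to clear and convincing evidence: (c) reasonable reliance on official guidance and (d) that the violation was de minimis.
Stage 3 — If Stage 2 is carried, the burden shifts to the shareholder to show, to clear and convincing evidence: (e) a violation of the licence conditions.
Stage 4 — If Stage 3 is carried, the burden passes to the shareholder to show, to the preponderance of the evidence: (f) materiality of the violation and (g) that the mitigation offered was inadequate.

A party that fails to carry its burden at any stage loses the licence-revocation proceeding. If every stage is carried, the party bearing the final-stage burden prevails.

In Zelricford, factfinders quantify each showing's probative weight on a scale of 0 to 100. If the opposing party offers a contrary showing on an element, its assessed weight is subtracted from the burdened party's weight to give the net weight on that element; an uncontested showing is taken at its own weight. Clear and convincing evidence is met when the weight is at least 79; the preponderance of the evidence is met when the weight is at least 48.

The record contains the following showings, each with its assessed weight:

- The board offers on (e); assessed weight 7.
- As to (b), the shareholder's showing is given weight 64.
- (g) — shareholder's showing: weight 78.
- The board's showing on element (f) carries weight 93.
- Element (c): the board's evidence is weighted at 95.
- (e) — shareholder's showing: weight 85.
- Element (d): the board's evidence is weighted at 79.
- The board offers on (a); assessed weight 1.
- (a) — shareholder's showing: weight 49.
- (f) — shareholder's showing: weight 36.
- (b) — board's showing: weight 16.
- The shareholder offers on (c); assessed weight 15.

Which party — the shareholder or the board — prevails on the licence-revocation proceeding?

At Stage 1 the shareholder must meet the preponderance of the evidence (weight is at least 48): on (a) the weight is 49 less the opposing 1 gives net 48, ≥ 48, so (a) meets the standard; on (b) the weight is 64 less the opposing 16 gives net 48, which does reach 48, so (b) meets the standard.
  Stage 1 is satisfied; the onus moves to the board.
At Stage 2 the board must meet clear and convincing evidence (weight is at least 79): on (c) the weight is 95 less the opposing 15 gives net 80, which does reach 79, so (c) meets the standard; on (d) the weight is 79, ≥ 79, so (d) meets the standard.
  All elements met. The burden passes to the shareholder.
At Stage 3 the shareholder must meet clear and convincing evidence (weight is at least 79): on (e) the weight is 85 less the opposing 7 gives net 78, which does not reach 79, so (e) does not meet the standard.
  Stage 3 not carried; the shareholder fails its burden.
The analysis ends at Stage 3; the board prevails.

board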